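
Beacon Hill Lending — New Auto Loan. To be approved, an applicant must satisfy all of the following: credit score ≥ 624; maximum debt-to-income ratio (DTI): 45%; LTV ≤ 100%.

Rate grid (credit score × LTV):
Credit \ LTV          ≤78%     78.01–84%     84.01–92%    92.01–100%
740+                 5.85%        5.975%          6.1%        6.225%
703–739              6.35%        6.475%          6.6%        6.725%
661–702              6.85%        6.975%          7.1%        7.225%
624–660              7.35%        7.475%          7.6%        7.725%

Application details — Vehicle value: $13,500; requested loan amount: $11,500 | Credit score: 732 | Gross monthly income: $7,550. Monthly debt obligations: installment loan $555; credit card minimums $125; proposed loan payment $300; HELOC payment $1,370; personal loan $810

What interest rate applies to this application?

6.6%

Credit score 732 ≥ 624; Total monthly debts = (555 + 125 + 300 + 1,370 + 810) = 3,160. Debt-to-income = 3,160/7,550 = 41.9% — meets 45% limit
Loan-to-value = 11,500/13,500 = 85.2% — pass (100% max)
Credit 732 → row 703–739; LTV 85.2% → column 84.01–92%. Grid cell → 6.6%.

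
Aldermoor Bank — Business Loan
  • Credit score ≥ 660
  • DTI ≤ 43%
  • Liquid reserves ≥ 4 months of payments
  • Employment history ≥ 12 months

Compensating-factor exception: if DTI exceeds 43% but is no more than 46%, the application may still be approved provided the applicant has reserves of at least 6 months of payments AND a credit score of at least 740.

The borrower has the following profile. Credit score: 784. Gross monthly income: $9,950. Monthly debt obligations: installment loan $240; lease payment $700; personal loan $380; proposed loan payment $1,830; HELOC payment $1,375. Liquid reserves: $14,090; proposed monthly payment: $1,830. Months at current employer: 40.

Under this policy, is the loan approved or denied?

Credit score 784 ≥ 660 (meets base)
Total debts = (240 + 700 + 380 + 1,830 + 1,375) = 4,525. DTI: 4,525 ÷ 9,950 = 45.5%, over the 43% base limit.
Reserves: 14,090 ÷ 1,830 = 7.7 months (meets 4-month minimum)
Employment 40 ≥ 12 months
DTI 45.5% is within the 43%–46% exception band; checking compensating factors.
Reserves 7.7 ≥ 6 months; credit score 784 ≥ 740.
Both override conditions satisfied; DTI exception granted.

Approved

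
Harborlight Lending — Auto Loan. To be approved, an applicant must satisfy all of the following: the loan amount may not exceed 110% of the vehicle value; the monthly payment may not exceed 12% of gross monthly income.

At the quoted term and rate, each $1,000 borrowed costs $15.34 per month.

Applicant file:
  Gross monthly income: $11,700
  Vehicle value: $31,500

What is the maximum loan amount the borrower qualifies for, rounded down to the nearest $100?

$34,600

Payment cap: 12% × $11,700 = $1,404/month.
At $15.34 per $1,000, that supports 1,404/15.34 × 1,000 ≈ $91,525 → $91,500.
LTV cap: 110% × $31,500 = $34,650 → $34,600.
Binding constraint: loan-to-value.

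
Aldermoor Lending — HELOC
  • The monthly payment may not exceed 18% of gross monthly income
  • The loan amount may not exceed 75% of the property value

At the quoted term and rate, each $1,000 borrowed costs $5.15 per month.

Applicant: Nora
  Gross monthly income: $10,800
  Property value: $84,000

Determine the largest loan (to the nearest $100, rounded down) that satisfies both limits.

Payment cap: 18% × $10,800 = $1,944/month.
At $5.15 per $1,000, that supports 1,944/5.15 × 1,000 ≈ $377,475 → $377,400.
LTV cap: 75% × $84,000 = $63,000 → $63,000.
Binding constraint: loan-to-value.

$63,000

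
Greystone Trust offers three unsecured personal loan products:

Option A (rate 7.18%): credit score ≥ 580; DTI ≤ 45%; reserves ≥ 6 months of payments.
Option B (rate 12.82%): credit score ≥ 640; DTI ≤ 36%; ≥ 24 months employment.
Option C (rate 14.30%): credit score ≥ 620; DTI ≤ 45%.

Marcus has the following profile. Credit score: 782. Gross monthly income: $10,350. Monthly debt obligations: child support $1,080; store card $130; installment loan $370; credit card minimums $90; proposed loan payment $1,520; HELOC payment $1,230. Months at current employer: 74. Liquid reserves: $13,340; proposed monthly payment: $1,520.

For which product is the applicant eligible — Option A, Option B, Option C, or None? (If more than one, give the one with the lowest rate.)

Total debts = (1,080 + 130 + 370 + 90 + 1,520 + 1,230) = 4,420; DTI = 4,420/10,350 = 42.7%.
Reserves = 13,340/1,520 = 8.8 months.
Option A: score 782 ≥ 580; DTI 42.7% ≤ 45%; reserves 8.8 ≥ 6 mo → qualifies.
Option B: score 782 ≥ 640; DTI 42.7% > 36%; employment 74 ≥ 24 mo → does not qualify.
Option C: score 782 ≥ 620; DTI 42.7% ≤ 45% → qualifies.
Qualifying: Option A, Option C. Lowest rate is 7.18% → Option A.

Option A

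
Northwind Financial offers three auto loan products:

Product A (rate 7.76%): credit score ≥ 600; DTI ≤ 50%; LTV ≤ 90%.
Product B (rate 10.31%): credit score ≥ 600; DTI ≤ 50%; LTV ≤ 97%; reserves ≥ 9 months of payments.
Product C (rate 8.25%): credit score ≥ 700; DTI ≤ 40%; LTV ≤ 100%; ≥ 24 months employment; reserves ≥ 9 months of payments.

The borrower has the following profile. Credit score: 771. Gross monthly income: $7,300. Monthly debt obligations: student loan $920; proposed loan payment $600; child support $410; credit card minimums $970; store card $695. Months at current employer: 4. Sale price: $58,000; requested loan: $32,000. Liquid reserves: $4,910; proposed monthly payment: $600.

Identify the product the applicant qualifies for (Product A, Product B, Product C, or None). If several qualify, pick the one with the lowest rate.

Product A

Total debts = (920 + 600 + 410 + 970 + 695) = 3,595; DTI = 3,595/7,300 = 49.2%.
LTV = 32,000/58,000 = 55.2%.
Reserves = 4,910/600 = 8.2 months.
Product A: score 771 ≥ 600; DTI 49.2% ≤ 50%; LTV 55.2% ≤ 90% → qualifies.
Product B: score 771 ≥ 600; DTI 49.2% ≤ 50%; LTV 55.2% ≤ 97%; reserves 8.2 < 9 mo → does not qualify.
Product C: score 771 ≥ 700; DTI 49.2% > 40%; LTV 55.2% ≤ 100%; employment 4 < 24 mo; reserves 8.2 < 9 mo → does not qualify.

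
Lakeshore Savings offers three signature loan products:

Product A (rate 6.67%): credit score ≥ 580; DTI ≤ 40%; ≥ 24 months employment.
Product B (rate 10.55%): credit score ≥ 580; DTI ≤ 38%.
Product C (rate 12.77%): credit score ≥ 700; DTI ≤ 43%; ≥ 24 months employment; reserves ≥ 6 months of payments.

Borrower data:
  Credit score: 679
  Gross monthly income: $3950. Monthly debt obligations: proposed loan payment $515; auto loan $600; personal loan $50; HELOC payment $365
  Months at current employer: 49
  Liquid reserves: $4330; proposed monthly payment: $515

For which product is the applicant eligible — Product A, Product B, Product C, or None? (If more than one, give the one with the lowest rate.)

Product A

Total debts = (515 + 600 + 50 + 365) = 1,530; DTI = 1,530/3,950 = 38.7%.
Reserves = 4,330/515 = 8.4 months.
Product A: score 679 ≥ 580; DTI 38.7% ≤ 40%; employment 49 ≥ 24 mo → qualifies.
Product B: score 679 ≥ 580; DTI 38.7% > 38% → does not qualify.
Product C: score 679 < 700; DTI 38.7% ≤ 43%; employment 49 ≥ 24 mo; reserves 8.4 ≥ 6 mo → does not qualify.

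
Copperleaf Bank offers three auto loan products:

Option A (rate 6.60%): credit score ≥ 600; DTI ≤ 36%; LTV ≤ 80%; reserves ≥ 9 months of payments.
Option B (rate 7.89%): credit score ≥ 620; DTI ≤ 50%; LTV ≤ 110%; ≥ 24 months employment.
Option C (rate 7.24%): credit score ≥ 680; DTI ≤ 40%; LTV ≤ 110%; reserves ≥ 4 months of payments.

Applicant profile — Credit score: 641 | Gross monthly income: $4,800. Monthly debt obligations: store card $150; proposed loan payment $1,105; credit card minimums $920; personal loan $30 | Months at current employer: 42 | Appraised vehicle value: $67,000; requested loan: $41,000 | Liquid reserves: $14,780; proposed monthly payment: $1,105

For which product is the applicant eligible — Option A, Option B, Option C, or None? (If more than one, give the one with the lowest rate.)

Total debts = (150 + 1,105 + 920 + 30) = 2,205; DTI = 2,205/4,800 = 45.9%.
LTV = 41,000/67,000 = 61.2%.
Reserves = 14,780/1,105 = 13.4 months.
Option A: score 641 ≥ 600; DTI 45.9% > 36%; LTV 61.2% ≤ 80%; reserves 13.4 ≥ 9 mo → does not qualify.
Option B: score 641 ≥ 620; DTI 45.9% ≤ 50%; LTV 61.2% ≤ 110%; employment 42 ≥ 24 mo → qualifies.
Option C: score 641 < 680; DTI 45.9% > 40%; LTV 61.2% ≤ 110%; reserves 13.4 ≥ 4 mo → does not qualify.

Option B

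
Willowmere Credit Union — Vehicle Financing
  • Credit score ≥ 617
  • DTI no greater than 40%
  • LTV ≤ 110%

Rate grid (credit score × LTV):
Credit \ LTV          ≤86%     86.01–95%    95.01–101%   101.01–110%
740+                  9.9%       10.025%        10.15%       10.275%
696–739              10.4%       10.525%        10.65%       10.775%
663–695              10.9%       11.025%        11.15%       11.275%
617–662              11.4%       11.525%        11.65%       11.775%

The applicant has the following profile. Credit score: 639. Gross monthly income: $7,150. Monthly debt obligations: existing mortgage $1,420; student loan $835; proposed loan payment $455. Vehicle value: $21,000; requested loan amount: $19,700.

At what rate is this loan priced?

11.525%

Credit score 639 ≥ 617; Total monthly debts = (1,420 + 835 + 455) = 2,710. Debt-to-income = 2,710/7,150 = 37.9% — meets 40% limit
LTV = 19,700/21,000 = 93.8% ≤ 110%
Row: 639 falls in 617–662. Column: 93.8% falls in 86.01–95%. Rate = 11.525%.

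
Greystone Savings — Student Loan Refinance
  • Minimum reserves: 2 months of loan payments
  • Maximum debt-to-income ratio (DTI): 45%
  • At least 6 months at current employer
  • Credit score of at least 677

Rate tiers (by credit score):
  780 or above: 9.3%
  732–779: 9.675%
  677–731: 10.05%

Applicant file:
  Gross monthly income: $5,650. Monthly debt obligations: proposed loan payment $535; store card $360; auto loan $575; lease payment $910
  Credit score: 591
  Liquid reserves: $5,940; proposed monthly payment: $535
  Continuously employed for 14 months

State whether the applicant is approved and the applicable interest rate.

Denied

Credit score 591 < 677 (below minimum)
Reserves: 5,940 ÷ 535 = 11.1 months (meets 2-month minimum)
Total monthly debts = (535 + 360 + 575 + 910) = 2,380. DTI = 2,380/5,650 = 42.1% ≤ 45%
Employment 14 ≥ 6 months
Not all requirements met → denied.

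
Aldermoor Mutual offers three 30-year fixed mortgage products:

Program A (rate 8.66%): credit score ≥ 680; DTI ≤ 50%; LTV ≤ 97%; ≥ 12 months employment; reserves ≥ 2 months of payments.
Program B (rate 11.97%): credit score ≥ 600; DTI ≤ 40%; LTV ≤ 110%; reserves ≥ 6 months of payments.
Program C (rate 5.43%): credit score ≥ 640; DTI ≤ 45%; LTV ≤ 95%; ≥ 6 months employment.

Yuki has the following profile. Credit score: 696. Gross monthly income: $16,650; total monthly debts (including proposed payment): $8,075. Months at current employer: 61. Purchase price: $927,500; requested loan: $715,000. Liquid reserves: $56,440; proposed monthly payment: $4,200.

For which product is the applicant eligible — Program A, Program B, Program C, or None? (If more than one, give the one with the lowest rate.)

DTI = 8,075/16,650 = 48.5%.
LTV = 715,000/927,500 = 77.1%.
Reserves = 56,440/4,200 = 13.4 months.
Program A: score 696 ≥ 680; DTI 48.5% ≤ 50%; LTV 77.1% ≤ 97%; employment 61 ≥ 12 mo; reserves 13.4 ≥ 2 mo → qualifies.
Program B: score 696 ≥ 600; DTI 48.5% > 40%; LTV 77.1% ≤ 110%; reserves 13.4 ≥ 6 mo → does not qualify.
Program C: score 696 ≥ 640; DTI 48.5% > 45%; LTV 77.1% ≤ 95%; employment 61 ≥ 6 mo → does not qualify.

Program A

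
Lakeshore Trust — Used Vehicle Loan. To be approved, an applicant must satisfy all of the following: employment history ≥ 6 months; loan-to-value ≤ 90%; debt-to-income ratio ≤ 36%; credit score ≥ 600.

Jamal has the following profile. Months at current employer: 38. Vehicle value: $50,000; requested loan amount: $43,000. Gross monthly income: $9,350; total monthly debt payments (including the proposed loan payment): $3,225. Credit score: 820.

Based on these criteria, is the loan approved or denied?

Approved

Employment 38 ≥ 6 months
LTV: 43,000 ÷ 50,000 = 86%, within 90% cap
DTI = 3,225/9,350 = 34.5% ≤ 36%
Credit score 820 ≥ 600 (meets)
All criteria satisfied.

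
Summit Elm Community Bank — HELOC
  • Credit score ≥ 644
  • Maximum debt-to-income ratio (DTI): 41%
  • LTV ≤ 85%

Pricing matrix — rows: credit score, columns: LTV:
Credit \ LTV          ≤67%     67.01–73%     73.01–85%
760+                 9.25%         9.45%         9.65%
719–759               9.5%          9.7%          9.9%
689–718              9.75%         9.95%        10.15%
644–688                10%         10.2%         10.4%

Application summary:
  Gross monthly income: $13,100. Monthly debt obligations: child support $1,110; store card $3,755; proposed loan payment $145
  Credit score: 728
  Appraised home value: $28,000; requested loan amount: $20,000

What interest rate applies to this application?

Credit score 728 ≥ 644; Total monthly debts = (1,110 + 3,755 + 145) = 5,010. DTI: 5,010 ÷ 13,100 = 38.2%, within the 41% cap
Loan-to-value = 20,000/28,000 = 71.4% — pass (85% max)
Score 728 is in the 719–759 band; LTV 71.4% is in the 67.01–73% band → 9.7%.

9.7%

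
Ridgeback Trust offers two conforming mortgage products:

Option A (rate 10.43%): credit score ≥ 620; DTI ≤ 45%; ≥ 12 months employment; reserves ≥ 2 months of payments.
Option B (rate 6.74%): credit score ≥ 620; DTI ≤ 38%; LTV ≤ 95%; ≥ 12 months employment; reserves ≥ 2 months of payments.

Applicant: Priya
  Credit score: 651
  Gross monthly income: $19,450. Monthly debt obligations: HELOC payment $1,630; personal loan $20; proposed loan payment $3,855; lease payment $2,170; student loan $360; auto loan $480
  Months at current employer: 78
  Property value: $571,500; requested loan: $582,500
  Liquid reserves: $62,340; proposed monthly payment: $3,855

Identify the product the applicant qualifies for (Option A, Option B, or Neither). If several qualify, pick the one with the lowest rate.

Total debts = (1,630 + 20 + 3,855 + 2,170 + 360 + 480) = 8,515; DTI = 8,515/19,450 = 43.8%.
LTV = 582,500/571,500 = 101.9%.
Reserves = 62,340/3,855 = 16.2 months.
Option A: score 651 ≥ 620; DTI 43.8% ≤ 45%; employment 78 ≥ 12 mo; reserves 16.2 ≥ 2 mo → qualifies.
Option B: score 651 ≥ 620; DTI 43.8% > 38%; LTV 101.9% > 95%; employment 78 ≥ 12 mo; reserves 16.2 ≥ 2 mo → does not qualify.

Option A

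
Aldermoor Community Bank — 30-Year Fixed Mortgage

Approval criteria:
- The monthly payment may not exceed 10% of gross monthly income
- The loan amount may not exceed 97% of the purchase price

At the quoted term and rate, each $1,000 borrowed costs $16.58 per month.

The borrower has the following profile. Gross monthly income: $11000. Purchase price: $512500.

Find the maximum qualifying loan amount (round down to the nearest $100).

Payment cap: 10% × $11,000 = $1,100/month.
At $16.58 per $1,000, that supports 1,100/16.58 × 1,000 ≈ $66,344 → $66,300.
LTV cap: 97% × $512,500 = $497,125 → $497,100.
Binding constraint: payment-to-income.

$66,300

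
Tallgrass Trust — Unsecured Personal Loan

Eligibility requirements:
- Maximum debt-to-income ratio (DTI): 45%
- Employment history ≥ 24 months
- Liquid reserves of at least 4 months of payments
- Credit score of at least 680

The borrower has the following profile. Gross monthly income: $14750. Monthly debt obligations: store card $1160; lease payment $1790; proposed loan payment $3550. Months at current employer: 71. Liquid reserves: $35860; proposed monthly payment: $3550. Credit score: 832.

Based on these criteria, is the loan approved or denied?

Total monthly debts = (1,160 + 1,790 + 3,550) = 6,500. Debt-to-income = 6,500/14,750 = 44.1% — meets 45% limit
Employment 71 ≥ 24 months
Liquid reserves cover 35,860/3,550 = 10.1 months — ≥ 4 required
Credit score 832 ≥ 680 (meets)
All criteria satisfied.

Approved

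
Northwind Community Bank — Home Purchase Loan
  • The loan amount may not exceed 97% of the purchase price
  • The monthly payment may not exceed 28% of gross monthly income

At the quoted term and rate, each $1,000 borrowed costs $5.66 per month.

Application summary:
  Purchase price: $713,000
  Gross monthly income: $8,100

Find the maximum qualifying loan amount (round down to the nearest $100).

$400,700

Payment cap: 28% × $8,100 = $2,268/month.
At $5.66 per $1,000, that supports 2,268/5.66 × 1,000 ≈ $400,706 → $400,700.
LTV cap: 97% × $713,000 = $691,610 → $691,600.
Binding constraint: payment-to-income.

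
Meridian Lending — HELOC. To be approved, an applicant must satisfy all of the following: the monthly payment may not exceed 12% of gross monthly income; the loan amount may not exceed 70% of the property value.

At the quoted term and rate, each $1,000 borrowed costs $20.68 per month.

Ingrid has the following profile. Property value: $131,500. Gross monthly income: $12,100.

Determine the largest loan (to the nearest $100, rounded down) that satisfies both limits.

Payment cap: 12% × $12,100 = $1,452/month.
At $20.68 per $1,000, that supports 1,452/20.68 × 1,000 ≈ $70,212 → $70,200.
LTV cap: 70% × $131,500 = $92,050 → $92,000.
Binding constraint: payment-to-income.

$70,200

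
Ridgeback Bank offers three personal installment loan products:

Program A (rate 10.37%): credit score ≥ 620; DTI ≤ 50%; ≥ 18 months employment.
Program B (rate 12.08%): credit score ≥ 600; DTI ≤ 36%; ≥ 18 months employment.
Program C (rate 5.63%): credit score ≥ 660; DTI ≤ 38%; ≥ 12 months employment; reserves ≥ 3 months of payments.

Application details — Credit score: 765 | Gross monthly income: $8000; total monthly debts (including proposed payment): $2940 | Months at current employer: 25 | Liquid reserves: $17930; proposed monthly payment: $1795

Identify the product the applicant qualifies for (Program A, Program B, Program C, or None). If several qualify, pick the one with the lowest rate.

Program C

DTI = 2,940/8,000 = 36.8%.
Reserves = 17,930/1,795 = 10.0 months.
Program A: score 765 ≥ 620; DTI 36.8% ≤ 50%; employment 25 ≥ 18 mo → qualifies.
Program B: score 765 ≥ 600; DTI 36.8% > 36%; employment 25 ≥ 18 mo → does not qualify.
Program C: score 765 ≥ 660; DTI 36.8% ≤ 38%; employment 25 ≥ 12 mo; reserves 10.0 ≥ 3 mo → qualifies.
Qualifying: Program A, Program C. Lowest rate is 5.63% → Program C.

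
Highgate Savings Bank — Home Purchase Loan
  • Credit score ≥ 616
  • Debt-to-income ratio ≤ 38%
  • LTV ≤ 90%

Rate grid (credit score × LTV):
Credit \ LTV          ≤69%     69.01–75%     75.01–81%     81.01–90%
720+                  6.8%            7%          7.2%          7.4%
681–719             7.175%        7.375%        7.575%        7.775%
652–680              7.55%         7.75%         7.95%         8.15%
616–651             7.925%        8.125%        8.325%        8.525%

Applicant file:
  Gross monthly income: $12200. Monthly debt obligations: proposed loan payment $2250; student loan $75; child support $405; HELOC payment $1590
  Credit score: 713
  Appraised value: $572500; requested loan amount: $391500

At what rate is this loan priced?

Credit score 713 ≥ 616; Total monthly debts = (2,250 + 75 + 405 + 1,590) = 4,320. DTI: 4,320 ÷ 12,200 = 35.4%, within the 38% cap
LTV = 391,500/572,500 = 68.4% ≤ 90%
Score 713 is in the 681–719 band; LTV 68.4% is in the ≤69% band → 7.175%.

7.175%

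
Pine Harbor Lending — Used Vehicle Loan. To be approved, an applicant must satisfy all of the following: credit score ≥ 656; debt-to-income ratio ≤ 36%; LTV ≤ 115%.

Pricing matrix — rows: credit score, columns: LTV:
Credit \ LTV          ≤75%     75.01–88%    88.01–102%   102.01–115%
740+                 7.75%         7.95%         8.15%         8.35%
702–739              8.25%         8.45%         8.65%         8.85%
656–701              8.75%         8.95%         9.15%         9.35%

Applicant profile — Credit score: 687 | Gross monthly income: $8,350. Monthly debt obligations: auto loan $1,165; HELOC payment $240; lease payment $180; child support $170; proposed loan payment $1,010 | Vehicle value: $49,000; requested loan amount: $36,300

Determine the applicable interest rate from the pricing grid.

8.75%

Credit score 687 ≥ 656; Total monthly debts = (1,165 + 240 + 180 + 170 + 1,010) = 2,765. DTI: 2,765 ÷ 8,350 = 33.1%, within the 36% cap
LTV: 36,300 ÷ 49,000 = 74.1%, within 115% cap
Row: 687 falls in 656–701. Column: 74.1% falls in ≤75%. Rate = 8.75%.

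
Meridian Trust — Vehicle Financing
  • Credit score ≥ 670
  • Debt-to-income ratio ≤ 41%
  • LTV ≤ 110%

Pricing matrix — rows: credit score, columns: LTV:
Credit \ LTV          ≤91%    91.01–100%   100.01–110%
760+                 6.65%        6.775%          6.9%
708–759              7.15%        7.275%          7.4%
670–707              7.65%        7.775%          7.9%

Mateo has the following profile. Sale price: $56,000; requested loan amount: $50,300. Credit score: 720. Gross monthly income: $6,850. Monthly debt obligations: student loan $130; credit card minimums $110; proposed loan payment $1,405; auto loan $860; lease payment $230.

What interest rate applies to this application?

7.15%

Credit score 720 ≥ 670; Total monthly debts = (130 + 110 + 1,405 + 860 + 230) = 2,735. DTI: 2,735 ÷ 6,850 = 39.9%, within the 41% cap
Loan-to-value = 50,300/56,000 = 89.8% — pass (110% max)
Row: 720 falls in 708–759. Column: 89.8% falls in ≤91%. Rate = 7.15%.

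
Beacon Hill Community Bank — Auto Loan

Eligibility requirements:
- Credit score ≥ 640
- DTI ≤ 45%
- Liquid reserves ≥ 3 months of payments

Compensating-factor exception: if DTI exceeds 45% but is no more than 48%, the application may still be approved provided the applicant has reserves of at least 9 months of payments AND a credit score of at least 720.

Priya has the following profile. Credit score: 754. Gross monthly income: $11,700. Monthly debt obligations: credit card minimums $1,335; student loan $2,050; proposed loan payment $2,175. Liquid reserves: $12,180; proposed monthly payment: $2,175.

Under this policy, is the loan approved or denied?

Credit score 754 ≥ 640 (meets base)
Total debts = (1,335 + 2,050 + 2,175) = 5,560. DTI = 5,560/11,700 = 47.5% > 45% — standard DTI limit exceeded.
Reserves: 12,180 ÷ 2,175 = 5.6 months (meets 3-month minimum)
DTI 47.5% is within the 45%–48% exception band; checking compensating factors.
Override check — reserves: 5.6 mo (short of 9); score: 754 (ok).
Override conditions not both satisfied; exception does not apply.

Denied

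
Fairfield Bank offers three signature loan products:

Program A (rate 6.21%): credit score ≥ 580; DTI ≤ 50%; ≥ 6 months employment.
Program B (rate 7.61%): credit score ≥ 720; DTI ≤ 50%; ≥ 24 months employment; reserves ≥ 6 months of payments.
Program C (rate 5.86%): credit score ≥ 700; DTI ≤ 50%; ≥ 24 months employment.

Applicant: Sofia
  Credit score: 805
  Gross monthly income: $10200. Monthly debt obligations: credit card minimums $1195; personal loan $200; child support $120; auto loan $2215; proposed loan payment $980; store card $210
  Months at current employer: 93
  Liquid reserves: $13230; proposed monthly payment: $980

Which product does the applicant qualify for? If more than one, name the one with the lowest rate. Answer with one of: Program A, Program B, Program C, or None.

Program C

Total debts = (1,195 + 200 + 120 + 2,215 + 980 + 210) = 4,920; DTI = 4,920/10,200 = 48.2%.
Reserves = 13,230/980 = 13.5 months.
Program A: score 805 ≥ 580; DTI 48.2% ≤ 50%; employment 93 ≥ 6 mo → qualifies.
Program B: score 805 ≥ 720; DTI 48.2% ≤ 50%; employment 93 ≥ 24 mo; reserves 13.5 ≥ 6 mo → qualifies.
Program C: score 805 ≥ 700; DTI 48.2% ≤ 50%; employment 93 ≥ 24 mo → qualifies.
Qualifying: Program A, Program B, Program C. Lowest rate is 5.86% → Program C.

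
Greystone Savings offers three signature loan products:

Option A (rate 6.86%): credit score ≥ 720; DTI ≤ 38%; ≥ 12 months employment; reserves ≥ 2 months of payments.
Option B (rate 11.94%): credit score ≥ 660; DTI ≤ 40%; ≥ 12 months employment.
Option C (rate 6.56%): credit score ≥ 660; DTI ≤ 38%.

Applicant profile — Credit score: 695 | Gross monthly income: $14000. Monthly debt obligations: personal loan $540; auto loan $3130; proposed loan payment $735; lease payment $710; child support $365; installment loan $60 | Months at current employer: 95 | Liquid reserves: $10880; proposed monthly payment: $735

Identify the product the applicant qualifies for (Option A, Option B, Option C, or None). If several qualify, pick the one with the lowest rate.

Total debts = (540 + 3,130 + 735 + 710 + 365 + 60) = 5,540; DTI = 5,540/14,000 = 39.6%.
Reserves = 10,880/735 = 14.8 months.
Option A: score 695 < 720; DTI 39.6% > 38%; employment 95 ≥ 12 mo; reserves 14.8 ≥ 2 mo → does not qualify.
Option B: score 695 ≥ 660; DTI 39.6% ≤ 40%; employment 95 ≥ 12 mo → qualifies.
Option C: score 695 ≥ 660; DTI 39.6% > 38% → does not qualify.

Option B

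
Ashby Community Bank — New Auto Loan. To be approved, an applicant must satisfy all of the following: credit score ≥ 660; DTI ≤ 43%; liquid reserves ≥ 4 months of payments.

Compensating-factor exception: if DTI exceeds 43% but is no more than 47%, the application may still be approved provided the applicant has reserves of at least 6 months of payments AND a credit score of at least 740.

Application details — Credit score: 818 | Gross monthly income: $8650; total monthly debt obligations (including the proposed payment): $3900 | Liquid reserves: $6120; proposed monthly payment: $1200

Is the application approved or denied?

Credit score 818 ≥ 660 (meets base)
DTI = 3,900/8,650 = 45.1% > 43% — standard DTI limit exceeded.
Reserves: 6,120 ÷ 1,200 = 5.1 months (meets 4-month minimum)
DTI 45.1% is within the 43%–47% exception band; checking compensating factors.
Reserves 5.1 < 6 months; credit score 818 ≥ 740.
Override conditions not both satisfied; exception does not apply.

Denied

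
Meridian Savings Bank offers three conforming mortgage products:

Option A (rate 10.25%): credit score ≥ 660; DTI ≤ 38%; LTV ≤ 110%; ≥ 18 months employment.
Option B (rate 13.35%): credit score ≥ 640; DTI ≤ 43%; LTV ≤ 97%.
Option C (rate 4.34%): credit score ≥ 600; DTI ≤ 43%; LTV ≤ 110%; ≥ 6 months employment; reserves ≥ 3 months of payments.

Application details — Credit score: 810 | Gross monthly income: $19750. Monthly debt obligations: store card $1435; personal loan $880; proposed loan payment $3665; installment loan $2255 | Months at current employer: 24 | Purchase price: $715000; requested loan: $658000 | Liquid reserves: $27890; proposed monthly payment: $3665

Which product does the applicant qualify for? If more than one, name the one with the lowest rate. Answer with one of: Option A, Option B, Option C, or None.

Total debts = (1,435 + 880 + 3,665 + 2,255) = 8,235; DTI = 8,235/19,750 = 41.7%.
LTV = 658,000/715,000 = 92%.
Reserves = 27,890/3,665 = 7.6 months.
Option A: score 810 ≥ 660; DTI 41.7% > 38%; LTV 92% ≤ 110%; employment 24 ≥ 18 mo → does not qualify.
Option B: score 810 ≥ 640; DTI 41.7% ≤ 43%; LTV 92% ≤ 97% → qualifies.
Option C: score 810 ≥ 600; DTI 41.7% ≤ 43%; LTV 92% ≤ 110%; employment 24 ≥ 6 mo; reserves 7.6 ≥ 3 mo → qualifies.
Qualifying: Option B, Option C. Lowest rate is 4.34% → Option C.

Option C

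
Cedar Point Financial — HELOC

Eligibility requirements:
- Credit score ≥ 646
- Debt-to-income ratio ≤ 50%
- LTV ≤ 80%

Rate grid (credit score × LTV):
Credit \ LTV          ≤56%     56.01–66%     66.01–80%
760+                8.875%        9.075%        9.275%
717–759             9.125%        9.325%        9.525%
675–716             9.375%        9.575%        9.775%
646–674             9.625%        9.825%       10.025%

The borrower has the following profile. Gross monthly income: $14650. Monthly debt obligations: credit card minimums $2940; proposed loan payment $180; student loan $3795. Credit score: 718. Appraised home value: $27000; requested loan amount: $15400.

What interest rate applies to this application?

9.325%

Credit score 718 ≥ 646; Total monthly debts = (2,940 + 180 + 3,795) = 6,915. DTI: 6,915 ÷ 14,650 = 47.2%, within the 50% cap
LTV = 15,400/27,000 = 57% ≤ 80%
Credit 718 → row 717–759; LTV 57% → column 56.01–66%. Grid cell → 9.325%.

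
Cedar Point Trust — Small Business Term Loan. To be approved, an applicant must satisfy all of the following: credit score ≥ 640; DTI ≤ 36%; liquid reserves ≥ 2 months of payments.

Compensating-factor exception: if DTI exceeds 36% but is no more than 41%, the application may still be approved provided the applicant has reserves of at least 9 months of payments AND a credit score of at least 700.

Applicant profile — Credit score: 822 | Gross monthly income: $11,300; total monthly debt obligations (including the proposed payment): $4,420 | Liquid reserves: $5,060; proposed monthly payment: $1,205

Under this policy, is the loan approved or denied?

Denied

Credit score 822 ≥ 640 (meets base)
DTI: 4,420 ÷ 11,300 = 39.1%, over the 36% base limit.
Reserves: 5,060 ÷ 1,205 = 4.2 months (meets 2-month minimum)
DTI 39.1% is within the 36%–41% exception band; checking compensating factors.
Reserves 4.2 < 9 months; credit score 822 ≥ 700.
Override conditions not both satisfied; exception does not apply.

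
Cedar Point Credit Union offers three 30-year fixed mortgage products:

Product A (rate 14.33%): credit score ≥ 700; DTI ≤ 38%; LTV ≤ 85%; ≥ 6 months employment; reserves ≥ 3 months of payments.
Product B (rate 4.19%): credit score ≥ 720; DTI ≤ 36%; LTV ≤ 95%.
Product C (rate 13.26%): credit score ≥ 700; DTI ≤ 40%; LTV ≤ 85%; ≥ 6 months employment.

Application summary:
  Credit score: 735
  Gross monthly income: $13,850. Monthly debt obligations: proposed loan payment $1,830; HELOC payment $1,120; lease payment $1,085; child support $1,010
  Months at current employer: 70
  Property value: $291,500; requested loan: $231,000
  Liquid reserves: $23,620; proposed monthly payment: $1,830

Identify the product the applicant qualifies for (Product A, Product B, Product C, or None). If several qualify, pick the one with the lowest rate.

Total debts = (1,830 + 1,120 + 1,085 + 1,010) = 5,045; DTI = 5,045/13,850 = 36.4%.
LTV = 231,000/291,500 = 79.2%.
Reserves = 23,620/1,830 = 12.9 months.
Product A: score 735 ≥ 700; DTI 36.4% ≤ 38%; LTV 79.2% ≤ 85%; employment 70 ≥ 6 mo; reserves 12.9 ≥ 3 mo → qualifies.
Product B: score 735 ≥ 720; DTI 36.4% > 36%; LTV 79.2% ≤ 95% → does not qualify.
Product C: score 735 ≥ 700; DTI 36.4% ≤ 40%; LTV 79.2% ≤ 85%; employment 70 ≥ 6 mo → qualifies.
Qualifying: Product A, Product C. Lowest rate is 13.26% → Product C.

Product C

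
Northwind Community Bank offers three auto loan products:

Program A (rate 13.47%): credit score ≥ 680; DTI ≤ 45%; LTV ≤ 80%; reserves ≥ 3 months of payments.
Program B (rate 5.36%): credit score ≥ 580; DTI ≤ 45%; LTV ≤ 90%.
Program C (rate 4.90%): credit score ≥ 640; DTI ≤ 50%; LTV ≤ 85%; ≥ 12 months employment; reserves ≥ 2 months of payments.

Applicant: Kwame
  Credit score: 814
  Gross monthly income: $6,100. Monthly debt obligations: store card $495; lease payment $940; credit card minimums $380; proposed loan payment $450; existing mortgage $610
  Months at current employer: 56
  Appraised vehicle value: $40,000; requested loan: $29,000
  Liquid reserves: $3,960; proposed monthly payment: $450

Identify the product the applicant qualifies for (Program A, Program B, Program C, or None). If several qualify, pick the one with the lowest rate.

Program C

Total debts = (495 + 940 + 380 + 450 + 610) = 2,875; DTI = 2,875/6,100 = 47.1%.
LTV = 29,000/40,000 = 72.5%.
Reserves = 3,960/450 = 8.8 months.
Program A: score 814 ≥ 680; DTI 47.1% > 45%; LTV 72.5% ≤ 80%; reserves 8.8 ≥ 3 mo → does not qualify.
Program B: score 814 ≥ 580; DTI 47.1% > 45%; LTV 72.5% ≤ 90% → does not qualify.
Program C: score 814 ≥ 640; DTI 47.1% ≤ 50%; LTV 72.5% ≤ 85%; employment 56 ≥ 12 mo; reserves 8.8 ≥ 2 mo → qualifies.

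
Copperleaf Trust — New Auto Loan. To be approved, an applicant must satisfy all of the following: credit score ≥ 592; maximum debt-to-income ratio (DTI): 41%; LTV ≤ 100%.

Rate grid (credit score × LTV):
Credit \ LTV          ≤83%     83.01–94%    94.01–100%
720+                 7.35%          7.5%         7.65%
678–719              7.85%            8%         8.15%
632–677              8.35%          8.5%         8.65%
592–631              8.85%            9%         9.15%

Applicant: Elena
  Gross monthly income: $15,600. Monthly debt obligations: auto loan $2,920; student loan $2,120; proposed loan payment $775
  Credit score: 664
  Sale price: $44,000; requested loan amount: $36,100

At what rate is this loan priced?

8.35%

Credit score 664 ≥ 592; Total monthly debts = (2,920 + 2,120 + 775) = 5,815. Debt-to-income = 5,815/15,600 = 37.3% — meets 41% limit
LTV: 36,100 ÷ 44,000 = 82%, within 100% cap
Row: 664 falls in 632–677. Column: 82% falls in ≤83%. Rate = 8.35%.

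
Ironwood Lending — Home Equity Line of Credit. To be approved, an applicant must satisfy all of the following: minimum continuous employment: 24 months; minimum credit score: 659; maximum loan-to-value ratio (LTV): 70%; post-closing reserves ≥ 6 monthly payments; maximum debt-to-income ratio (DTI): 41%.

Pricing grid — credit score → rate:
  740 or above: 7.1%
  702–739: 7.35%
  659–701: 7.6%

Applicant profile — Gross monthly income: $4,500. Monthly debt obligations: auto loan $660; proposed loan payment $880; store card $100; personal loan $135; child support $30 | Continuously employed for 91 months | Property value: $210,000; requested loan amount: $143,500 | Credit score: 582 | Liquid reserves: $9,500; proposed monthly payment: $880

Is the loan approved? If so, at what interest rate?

Credit score 582 < 659 (below minimum)
Loan-to-value = 143,500/210,000 = 68.3% — pass (70% max)
Reserves: 9,500 ÷ 880 = 10.8 months (meets 6-month minimum)
Employment 91 ≥ 24 months
Total monthly debts = (660 + 880 + 100 + 135 + 30) = 1,805. DTI = 1,805/4,500 = 40.1% ≤ 41%
Not all requirements met → denied.

Denied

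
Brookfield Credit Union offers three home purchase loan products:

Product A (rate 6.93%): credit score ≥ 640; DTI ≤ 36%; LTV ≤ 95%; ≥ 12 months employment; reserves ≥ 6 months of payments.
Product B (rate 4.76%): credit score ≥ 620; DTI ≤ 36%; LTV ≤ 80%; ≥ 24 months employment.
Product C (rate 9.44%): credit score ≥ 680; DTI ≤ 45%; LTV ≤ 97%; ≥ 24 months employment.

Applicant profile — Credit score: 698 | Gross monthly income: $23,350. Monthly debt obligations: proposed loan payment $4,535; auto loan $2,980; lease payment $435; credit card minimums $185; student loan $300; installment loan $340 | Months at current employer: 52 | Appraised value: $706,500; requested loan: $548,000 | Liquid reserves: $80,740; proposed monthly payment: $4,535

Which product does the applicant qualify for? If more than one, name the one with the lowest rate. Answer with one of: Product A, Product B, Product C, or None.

Product C

Total debts = (4,535 + 2,980 + 435 + 185 + 300 + 340) = 8,775; DTI = 8,775/23,350 = 37.6%.
LTV = 548,000/706,500 = 77.6%.
Reserves = 80,740/4,535 = 17.8 months.
Product A: score 698 ≥ 640; DTI 37.6% > 36%; LTV 77.6% ≤ 95%; employment 52 ≥ 12 mo; reserves 17.8 ≥ 6 mo → does not qualify.
Product B: score 698 ≥ 620; DTI 37.6% > 36%; LTV 77.6% ≤ 80%; employment 52 ≥ 24 mo → does not qualify.
Product C: score 698 ≥ 680; DTI 37.6% ≤ 45%; LTV 77.6% ≤ 97%; employment 52 ≥ 24 mo → qualifies.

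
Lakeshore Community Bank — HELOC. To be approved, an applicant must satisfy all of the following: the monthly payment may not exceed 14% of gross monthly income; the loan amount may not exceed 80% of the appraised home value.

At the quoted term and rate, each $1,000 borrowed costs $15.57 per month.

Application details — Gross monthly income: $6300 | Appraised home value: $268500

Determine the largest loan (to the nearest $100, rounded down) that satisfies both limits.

Payment cap: 14% × $6,300 = $882/month.
At $15.57 per $1,000, that supports 882/15.57 × 1,000 ≈ $56,647 → $56,600.
LTV cap: 80% × $268,500 = $214,800 → $214,800.
Binding constraint: payment-to-income.

$56,600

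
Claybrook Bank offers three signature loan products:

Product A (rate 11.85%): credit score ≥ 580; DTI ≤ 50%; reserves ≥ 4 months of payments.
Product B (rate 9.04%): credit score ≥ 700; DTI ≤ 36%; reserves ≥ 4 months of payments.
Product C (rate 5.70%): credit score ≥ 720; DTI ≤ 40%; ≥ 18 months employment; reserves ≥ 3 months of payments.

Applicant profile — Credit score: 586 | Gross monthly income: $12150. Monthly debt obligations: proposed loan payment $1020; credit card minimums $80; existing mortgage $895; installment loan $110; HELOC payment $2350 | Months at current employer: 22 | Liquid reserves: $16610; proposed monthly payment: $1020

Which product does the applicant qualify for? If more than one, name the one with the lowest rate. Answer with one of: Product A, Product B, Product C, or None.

Total debts = (1,020 + 80 + 895 + 110 + 2,350) = 4,455; DTI = 4,455/12,150 = 36.7%.
Reserves = 16,610/1,020 = 16.3 months.
Product A: score 586 ≥ 580; DTI 36.7% ≤ 50%; reserves 16.3 ≥ 4 mo → qualifies.
Product B: score 586 < 700; DTI 36.7% > 36%; reserves 16.3 ≥ 4 mo → does not qualify.
Product C: score 586 < 720; DTI 36.7% ≤ 40%; employment 22 ≥ 18 mo; reserves 16.3 ≥ 3 mo → does not qualify.

Product A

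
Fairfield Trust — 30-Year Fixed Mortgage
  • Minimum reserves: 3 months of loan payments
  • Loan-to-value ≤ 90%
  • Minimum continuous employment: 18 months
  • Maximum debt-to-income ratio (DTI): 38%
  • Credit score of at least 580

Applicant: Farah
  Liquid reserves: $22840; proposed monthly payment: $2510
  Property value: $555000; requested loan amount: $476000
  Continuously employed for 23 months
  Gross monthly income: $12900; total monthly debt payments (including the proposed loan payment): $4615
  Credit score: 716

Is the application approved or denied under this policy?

Approved

Reserves: 22,840 ÷ 2,510 = 9.1 months (meets 3-month minimum)
LTV = 476,000/555,000 = 85.8% ≤ 90%
Employment 23 ≥ 18 months
DTI: 4,615 ÷ 12,900 = 35.8%, within the 38% cap
Credit score 716 ≥ 580 (meets)
All criteria satisfied.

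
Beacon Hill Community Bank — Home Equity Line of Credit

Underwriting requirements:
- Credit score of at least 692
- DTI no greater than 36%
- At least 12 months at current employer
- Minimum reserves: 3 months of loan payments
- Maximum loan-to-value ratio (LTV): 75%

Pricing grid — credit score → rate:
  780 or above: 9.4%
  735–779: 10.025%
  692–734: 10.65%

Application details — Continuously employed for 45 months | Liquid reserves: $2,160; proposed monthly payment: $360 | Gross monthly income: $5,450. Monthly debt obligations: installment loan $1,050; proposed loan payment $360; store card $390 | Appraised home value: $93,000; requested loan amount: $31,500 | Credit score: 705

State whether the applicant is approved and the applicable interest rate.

Credit score 705 ≥ 692 (meets minimum)
Loan-to-value = 31,500/93,000 = 33.9% — pass (75% max)
Reserves = 2,160/360 = 6.0 months ≥ 3
Total monthly debts = (1,050 + 360 + 390) = 1,800. DTI: 1,800 ÷ 5,450 = 33%, within the 36% cap
Employment 45 ≥ 12 months
All requirements met. Score 705 falls in the 692–734 tier → 10.65%.

Approved at 10.65%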